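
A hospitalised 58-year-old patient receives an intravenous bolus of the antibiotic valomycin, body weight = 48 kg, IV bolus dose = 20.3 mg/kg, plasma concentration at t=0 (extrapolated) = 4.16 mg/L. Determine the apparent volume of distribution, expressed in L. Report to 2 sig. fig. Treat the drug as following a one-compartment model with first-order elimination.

Dose = 20.3 × 48 = 974.4 mg
Vd = Dose / C₀ = 974.4 / 4.16 = 234.2 L

230 L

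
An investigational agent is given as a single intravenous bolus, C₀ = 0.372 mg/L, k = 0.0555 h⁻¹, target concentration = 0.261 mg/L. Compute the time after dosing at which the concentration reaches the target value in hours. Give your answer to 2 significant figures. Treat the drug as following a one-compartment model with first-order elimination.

t = ln(C₀ / C) / k = ln(0.3720 / 0.261) / 0.05550
  = ln(1.425) / 0.05550 = 0.3542 / 0.05550 = 6.382 h

6.4 h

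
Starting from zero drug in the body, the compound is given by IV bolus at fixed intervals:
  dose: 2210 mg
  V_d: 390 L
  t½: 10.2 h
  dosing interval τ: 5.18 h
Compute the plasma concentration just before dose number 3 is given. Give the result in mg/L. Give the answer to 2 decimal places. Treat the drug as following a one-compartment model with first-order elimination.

6.79 mg/L

C₀ per dose = Dose / Vd = 2210 / 390 = 5.667 mg/L
k = ln2 / t½ = 0.693147 / 10.2 = 0.06796 h⁻¹
Fraction remaining after one interval: r = e^(−kτ) = e^(−0.06796 × 5.18) = 0.7033
Before dose 3, 2 doses have been given (aged 1τ, 2τ).
C_trough = C₀ × (r + r²) = 5.667 × (0.7033 + 0.4946) = 6.788 mg/L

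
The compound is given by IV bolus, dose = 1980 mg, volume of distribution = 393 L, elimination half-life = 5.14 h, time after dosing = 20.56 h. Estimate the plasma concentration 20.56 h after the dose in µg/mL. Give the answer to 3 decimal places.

0.315 µg/mL

C₀ = Dose / Vd = 1980 / 393 = 5.038 mg/L
k = ln2 / t½ = 0.693147 / 5.14 = 0.1349 h⁻¹
t / t½ = 20.56 / 5.14 = 4 half-lives
C = C₀ × (1/2)^4 = 5.038 × 0.06250 = 0.3149 mg/L
(0.3149 mg/L = 0.3149 µg/mL)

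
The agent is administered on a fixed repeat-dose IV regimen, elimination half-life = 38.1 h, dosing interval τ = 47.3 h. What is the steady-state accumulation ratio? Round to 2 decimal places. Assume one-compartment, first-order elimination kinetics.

k = ln2 / t½ = 0.693147 / 38.1 = 0.01819 h⁻¹
e^(−kτ) = e^(−0.01819 × 47.3) = 0.4230
Accumulation ratio R = 1 / (1 − e^(−kτ)) = 1 / (1 − 0.4230) = 1.733

1.73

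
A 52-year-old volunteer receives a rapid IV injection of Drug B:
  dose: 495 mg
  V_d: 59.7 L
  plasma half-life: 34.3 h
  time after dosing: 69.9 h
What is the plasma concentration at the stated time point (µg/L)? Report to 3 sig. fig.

2020 µg/L

C₀ = Dose / Vd = 495.0 / 59.7 = 8.291 mg/L
k = ln2 / t½ = 0.693147 / 34.3 = 0.02021 h⁻¹
C = C₀ · e^(−k·t) = 8.291 × e^(−0.02021 × 69.9)
  = 8.291 × 0.2435 = 2.019 mg/L
Convert: 2.019 mg/L × 1000 = 2019 µg/L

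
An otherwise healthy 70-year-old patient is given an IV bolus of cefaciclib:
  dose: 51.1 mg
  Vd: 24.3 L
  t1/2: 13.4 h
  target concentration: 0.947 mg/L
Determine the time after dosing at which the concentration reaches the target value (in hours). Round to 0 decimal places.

15 h

C₀ = Dose / Vd = 51.10 / 24.3 = 2.103 mg/L
k = ln2 / t½ = 0.693147 / 13.4 = 0.05173 h⁻¹
t = ln(C₀ / C) / k = ln(2.103 / 0.947) / 0.05173
  = ln(2.221) / 0.05173 = 0.7980 / 0.05173 = 15.43 h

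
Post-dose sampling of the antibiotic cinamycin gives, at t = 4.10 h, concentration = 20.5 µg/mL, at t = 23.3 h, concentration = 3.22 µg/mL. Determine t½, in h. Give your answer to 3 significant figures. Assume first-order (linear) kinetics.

7.19 h

k = ln(C₁/C₂) / (t₂ − t₁) = ln(20.5/3.22) / (23.3 − 4.10)
  = 1.851 / 19.20 = 0.09641 h⁻¹
t½ = ln2 / k = 0.693147 / 0.09641 = 7.190 h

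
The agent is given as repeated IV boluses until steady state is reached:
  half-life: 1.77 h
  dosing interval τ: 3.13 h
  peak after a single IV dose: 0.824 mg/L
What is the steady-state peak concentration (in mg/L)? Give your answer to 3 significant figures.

k = ln2 / t½ = 0.693147 / 1.77 = 0.3916 h⁻¹
e^(−kτ) = e^(−0.3916 × 3.13) = 0.2935
Accumulation ratio R = 1 / (1 − e^(−kτ)) = 1 / (1 − 0.2935) = 1.415
Steady-state peak = C₀ × R = 0.824 × 1.415 = 1.166 mg/L

1.17 mg/L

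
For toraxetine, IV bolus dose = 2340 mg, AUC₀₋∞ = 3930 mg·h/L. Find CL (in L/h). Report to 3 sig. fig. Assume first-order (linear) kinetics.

CL = Dose / AUC = 2340 / 3930 = 0.5954 L/h

0.595 L/h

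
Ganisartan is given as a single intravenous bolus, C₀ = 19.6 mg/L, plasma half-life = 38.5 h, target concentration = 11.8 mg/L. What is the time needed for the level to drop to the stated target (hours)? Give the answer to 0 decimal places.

28 h

k = ln2 / t½ = 0.693147 / 38.5 = 0.01800 h⁻¹
t = ln(C₀ / C) / k = ln(19.60 / 11.8) / 0.01800
  = ln(1.661) / 0.01800 = 0.5074 / 0.01800 = 28.19 h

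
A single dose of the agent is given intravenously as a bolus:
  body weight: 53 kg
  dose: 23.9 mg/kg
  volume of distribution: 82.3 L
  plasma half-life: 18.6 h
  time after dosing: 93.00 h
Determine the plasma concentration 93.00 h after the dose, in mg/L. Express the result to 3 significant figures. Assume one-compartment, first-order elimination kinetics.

0.481 mg/L

Total dose = 23.9 × 53 = 1267 mg
C₀ = Dose / Vd = 1267 / 82.3 = 15.39 mg/L
k = ln2 / t½ = 0.693147 / 18.6 = 0.03727 h⁻¹
t / t½ = 93.00 / 18.6 = 5 half-lives
C = C₀ × (1/2)^5 = 15.39 × 0.03125 = 0.4809 mg/L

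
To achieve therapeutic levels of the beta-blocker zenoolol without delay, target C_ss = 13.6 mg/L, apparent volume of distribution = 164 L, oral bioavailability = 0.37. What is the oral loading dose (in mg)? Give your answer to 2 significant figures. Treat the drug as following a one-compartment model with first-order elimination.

6000 mg

LD = Css × Vd / F = 13.6 × 164 / 0.37 = 6028 mg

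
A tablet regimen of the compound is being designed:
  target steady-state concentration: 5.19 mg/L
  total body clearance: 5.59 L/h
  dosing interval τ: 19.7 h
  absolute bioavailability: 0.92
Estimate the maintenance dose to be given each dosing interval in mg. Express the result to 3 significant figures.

621 mg

At steady state, F × (Dose/τ) = Css × CL.
Dose = Css × CL × τ / F = 5.19 × 5.590 × 19.7 / 0.92 = 621.2 mg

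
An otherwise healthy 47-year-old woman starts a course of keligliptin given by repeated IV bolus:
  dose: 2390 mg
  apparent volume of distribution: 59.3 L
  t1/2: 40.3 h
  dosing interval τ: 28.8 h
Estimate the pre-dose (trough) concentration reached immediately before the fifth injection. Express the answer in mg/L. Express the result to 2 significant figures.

C₀ per dose = Dose / Vd = 2390 / 59.3 = 40.30 mg/L
k = ln2 / t½ = 0.693147 / 40.3 = 0.01720 h⁻¹
Fraction remaining after one interval: r = e^(−kτ) = e^(−0.01720 × 28.8) = 0.6094
Before dose 5, 4 doses have been given (aged 1τ, 2τ, 3τ, 4τ).
C_trough = C₀ × (r + r² + … + r^4) = C₀ × r(1−r^4)/(1−r)
        = 40.30 × 0.6094 × (1 − 0.1379) / (1 − 0.6094) = 54.20 mg/L

54 mg/L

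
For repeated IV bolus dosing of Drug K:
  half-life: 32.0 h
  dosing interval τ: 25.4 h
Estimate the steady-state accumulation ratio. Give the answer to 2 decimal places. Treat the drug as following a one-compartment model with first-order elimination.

2.36

k = ln2 / t½ = 0.693147 / 32.0 = 0.02166 h⁻¹
e^(−kτ) = e^(−0.02166 × 25.4) = 0.5769
Accumulation ratio R = 1 / (1 − e^(−kτ)) = 1 / (1 − 0.5769) = 2.364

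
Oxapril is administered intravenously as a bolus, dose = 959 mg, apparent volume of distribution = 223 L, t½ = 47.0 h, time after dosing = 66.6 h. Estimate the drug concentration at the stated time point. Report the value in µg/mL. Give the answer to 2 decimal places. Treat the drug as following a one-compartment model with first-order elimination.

1.61 µg/mL

C₀ = Dose / Vd = 959.0 / 223 = 4.300 mg/L
k = ln2 / t½ = 0.693147 / 47.0 = 0.01475 h⁻¹
C = C₀ · e^(−k·t) = 4.300 × e^(−0.01475 × 66.6)
  = 4.300 × 0.3744 = 1.610 mg/L
(1.610 mg/L = 1.610 µg/mL)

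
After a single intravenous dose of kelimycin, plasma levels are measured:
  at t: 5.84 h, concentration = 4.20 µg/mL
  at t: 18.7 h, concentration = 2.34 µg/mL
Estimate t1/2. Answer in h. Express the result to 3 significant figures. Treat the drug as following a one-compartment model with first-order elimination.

15.2 h

k = ln(C₁/C₂) / (t₂ − t₁) = ln(4.20/2.34) / (18.7 − 5.84)
  = 0.5849 / 12.86 = 0.04548 h⁻¹
t½ = ln2 / k = 0.693147 / 0.04548 = 15.24 h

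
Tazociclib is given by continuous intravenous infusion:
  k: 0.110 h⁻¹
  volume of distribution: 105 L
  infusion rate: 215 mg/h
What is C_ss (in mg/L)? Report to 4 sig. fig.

18.61 mg/L

CL = k × Vd = 0.1100 × 105 = 11.55 L/h
At steady state Css = R₀ / CL = 215 / 11.55 = 18.61 mg/L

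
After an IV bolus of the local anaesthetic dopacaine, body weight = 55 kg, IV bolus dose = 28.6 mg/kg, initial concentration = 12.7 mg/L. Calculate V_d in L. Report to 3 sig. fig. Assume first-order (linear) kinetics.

Dose = 28.6 × 55 = 1573 mg
Vd = Dose / C₀ = 1573 / 12.7 = 123.9 L

124 L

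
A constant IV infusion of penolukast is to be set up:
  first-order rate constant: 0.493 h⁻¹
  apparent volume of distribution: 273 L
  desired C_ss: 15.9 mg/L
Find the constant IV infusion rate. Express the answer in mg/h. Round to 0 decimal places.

CL = k × Vd = 0.4930 × 273 = 134.6 L/h
At steady state, infusion rate R₀ = Css × CL = 15.9 × 134.6 = 2140 mg/h

2140 mg/h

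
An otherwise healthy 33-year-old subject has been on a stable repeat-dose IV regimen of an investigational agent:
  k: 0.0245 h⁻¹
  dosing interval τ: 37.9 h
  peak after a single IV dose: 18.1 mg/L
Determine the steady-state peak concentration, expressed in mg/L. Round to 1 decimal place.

e^(−kτ) = e^(−0.02450 × 37.9) = 0.3951
Accumulation ratio R = 1 / (1 − e^(−kτ)) = 1 / (1 − 0.3951) = 1.653
Steady-state peak = C₀ × R = 18.1 × 1.653 = 29.92 mg/L

29.9 mg/L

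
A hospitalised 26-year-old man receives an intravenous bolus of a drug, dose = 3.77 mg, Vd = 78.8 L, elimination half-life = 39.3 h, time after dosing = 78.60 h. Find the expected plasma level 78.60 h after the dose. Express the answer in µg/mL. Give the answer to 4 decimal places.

C₀ = Dose / Vd = 3.770 / 78.8 = 0.04784 mg/L
k = ln2 / t½ = 0.693147 / 39.3 = 0.01764 h⁻¹
t / t½ = 78.60 / 39.3 = 2 half-lives
C = C₀ × (1/2)^2 = 0.04784 × 0.2500 = 0.01196 mg/L
(0.01196 mg/L = 0.01196 µg/mL)

0.0120 µg/mL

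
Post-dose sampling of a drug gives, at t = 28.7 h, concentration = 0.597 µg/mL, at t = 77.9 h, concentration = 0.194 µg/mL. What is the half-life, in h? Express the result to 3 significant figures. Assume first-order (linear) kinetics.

k = ln(C₁/C₂) / (t₂ − t₁) = ln(0.597/0.194) / (77.9 − 28.7)
  = 1.124 / 49.20 = 0.02285 h⁻¹
t½ = ln2 / k = 0.693147 / 0.02285 = 30.33 h

30.3 h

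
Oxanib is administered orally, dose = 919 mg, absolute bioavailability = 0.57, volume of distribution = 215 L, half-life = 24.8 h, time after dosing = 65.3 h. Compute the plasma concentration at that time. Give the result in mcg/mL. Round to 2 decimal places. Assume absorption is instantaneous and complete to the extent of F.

0.39 mcg/mL

Amount reaching circulation = F × Dose = 0.57 × 919.0 = 523.8 mg
C₀ = F·Dose / Vd = 523.8 / 215 = 2.436 mg/L
k = ln2 / t½ = 0.693147 / 24.8 = 0.02795 h⁻¹
C = C₀ · e^(−k·t) = 2.436 × e^(−0.02795 × 65.3)
  = 2.436 × 0.1612 = 0.3927 mg/L
(0.3927 mg/L = 0.3927 mcg/mL)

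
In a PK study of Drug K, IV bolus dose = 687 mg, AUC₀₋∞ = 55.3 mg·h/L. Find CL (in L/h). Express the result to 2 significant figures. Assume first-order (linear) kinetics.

12 L/h

CL = Dose / AUC = 687 / 55.3 = 12.42 L/h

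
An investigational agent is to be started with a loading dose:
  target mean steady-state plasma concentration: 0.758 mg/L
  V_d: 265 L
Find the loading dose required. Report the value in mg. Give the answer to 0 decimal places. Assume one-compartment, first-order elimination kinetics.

201 mg

LD = Css × Vd = 0.758 × 265 = 200.9 mg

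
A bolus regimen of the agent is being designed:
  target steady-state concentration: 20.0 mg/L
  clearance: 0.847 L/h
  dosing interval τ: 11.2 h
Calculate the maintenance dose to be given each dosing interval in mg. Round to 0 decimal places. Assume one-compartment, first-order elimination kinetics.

At steady state, Dose/τ = Css × CL.
Dose = Css × CL × τ = 20.0 × 0.8470 × 11.2 = 189.7 mg

190 mg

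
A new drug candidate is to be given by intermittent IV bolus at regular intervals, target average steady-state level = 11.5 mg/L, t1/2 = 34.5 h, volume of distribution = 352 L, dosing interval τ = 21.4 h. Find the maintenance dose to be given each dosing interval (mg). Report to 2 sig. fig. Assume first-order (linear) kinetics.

1700 mg

k = ln2 / t½ = 0.693147 / 34.5 = 0.02009 h⁻¹
CL = k × Vd = 0.02009 × 352 = 7.072 L/h
At steady state, Dose/τ = Css × CL.
Dose = Css × CL × τ = 11.5 × 7.072 × 21.4 = 1740 mg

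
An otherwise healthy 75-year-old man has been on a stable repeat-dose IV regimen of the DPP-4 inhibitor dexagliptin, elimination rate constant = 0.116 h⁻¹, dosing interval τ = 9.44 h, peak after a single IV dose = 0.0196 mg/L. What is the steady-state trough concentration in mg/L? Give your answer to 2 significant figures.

e^(−kτ) = e^(−0.1160 × 9.44) = 0.3345
Accumulation ratio R = 1 / (1 − e^(−kτ)) = 1 / (1 − 0.3345) = 1.503
Steady-state trough = C₀ × R × e^(−kτ) = 0.0196 × 1.503 × 0.3345 = 0.009854 mg/L

0.0099 mg/L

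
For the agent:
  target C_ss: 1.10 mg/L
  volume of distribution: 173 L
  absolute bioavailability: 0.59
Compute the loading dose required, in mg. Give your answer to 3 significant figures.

LD = Css × Vd / F = 1.10 × 173 / 0.59 = 322.5 mg

323 mg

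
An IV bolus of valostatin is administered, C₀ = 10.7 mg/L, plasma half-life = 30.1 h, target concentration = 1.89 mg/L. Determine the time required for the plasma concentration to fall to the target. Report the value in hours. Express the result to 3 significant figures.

75.3 h

k = ln2 / t½ = 0.693147 / 30.1 = 0.02303 h⁻¹
t = ln(C₀ / C) / k = ln(10.70 / 1.89) / 0.02303
  = ln(5.661) / 0.02303 = 1.734 / 0.02303 = 75.29 h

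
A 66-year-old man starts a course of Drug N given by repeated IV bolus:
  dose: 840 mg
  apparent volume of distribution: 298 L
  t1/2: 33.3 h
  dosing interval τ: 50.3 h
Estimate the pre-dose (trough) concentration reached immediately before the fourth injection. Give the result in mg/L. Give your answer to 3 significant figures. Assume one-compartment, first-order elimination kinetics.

1.46 mg/L

C₀ per dose = Dose / Vd = 840 / 298 = 2.819 mg/L
k = ln2 / t½ = 0.693147 / 33.3 = 0.02082 h⁻¹
Fraction remaining after one interval: r = e^(−kτ) = e^(−0.02082 × 50.3) = 0.3509
Before dose 4, 3 doses have been given (aged 1τ, 2τ, 3τ).
C_trough = C₀ × (r + r² + … + r^3) = C₀ × r(1−r^3)/(1−r)
        = 2.819 × 0.3509 × (1 − 0.04321) / (1 − 0.3509) = 1.458 mg/L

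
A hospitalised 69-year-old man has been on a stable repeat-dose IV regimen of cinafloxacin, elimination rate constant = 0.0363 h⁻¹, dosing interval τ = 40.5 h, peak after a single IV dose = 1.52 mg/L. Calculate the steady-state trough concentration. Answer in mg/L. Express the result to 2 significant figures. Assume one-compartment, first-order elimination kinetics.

e^(−kτ) = e^(−0.03630 × 40.5) = 0.2299
Accumulation ratio R = 1 / (1 − e^(−kτ)) = 1 / (1 − 0.2299) = 1.299
Steady-state trough = C₀ × R × e^(−kτ) = 1.52 × 1.299 × 0.2299 = 0.4539 mg/L

0.45 mg/L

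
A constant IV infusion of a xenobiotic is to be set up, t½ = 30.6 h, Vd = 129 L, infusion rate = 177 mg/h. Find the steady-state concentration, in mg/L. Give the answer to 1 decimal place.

60.6 mg/L

k = ln2 / t½ = 0.693147 / 30.6 = 0.02265 h⁻¹
CL = k × Vd = 0.02265 × 129 = 2.922 L/h
At steady state Css = R₀ / CL = 177 / 2.922 = 60.57 mg/L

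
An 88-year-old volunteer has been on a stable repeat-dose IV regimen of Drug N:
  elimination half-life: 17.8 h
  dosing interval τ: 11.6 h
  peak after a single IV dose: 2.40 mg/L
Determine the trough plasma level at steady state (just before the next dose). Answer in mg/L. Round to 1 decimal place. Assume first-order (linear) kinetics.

k = ln2 / t½ = 0.693147 / 17.8 = 0.03894 h⁻¹
e^(−kτ) = e^(−0.03894 × 11.6) = 0.6365
Accumulation ratio R = 1 / (1 − e^(−kτ)) = 1 / (1 − 0.6365) = 2.751
Steady-state trough = C₀ × R × e^(−kτ) = 2.40 × 2.751 × 0.6365 = 4.202 mg/L

4.2 mg/L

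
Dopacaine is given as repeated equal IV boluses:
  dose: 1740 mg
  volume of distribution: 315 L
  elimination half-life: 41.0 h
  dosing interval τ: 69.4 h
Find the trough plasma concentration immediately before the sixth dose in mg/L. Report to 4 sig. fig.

C₀ per dose = Dose / Vd = 1740 / 315 = 5.524 mg/L
k = ln2 / t½ = 0.693147 / 41.0 = 0.01691 h⁻¹
Fraction remaining after one interval: r = e^(−kτ) = e^(−0.01691 × 69.4) = 0.3093
Before dose 6, 5 doses have been given (aged 1τ, 2τ, 3τ, 4τ, 5τ).
C_trough = C₀ × (r + r² + … + r^5) = C₀ × r(1−r^5)/(1−r)
        = 5.524 × 0.3093 × (1 − 0.002831) / (1 − 0.3093) = 2.467 mg/L

2.467 mg/L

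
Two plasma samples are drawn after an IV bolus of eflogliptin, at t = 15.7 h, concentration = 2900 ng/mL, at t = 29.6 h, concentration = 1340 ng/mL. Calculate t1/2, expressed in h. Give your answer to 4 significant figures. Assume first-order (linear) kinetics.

12.48 h

k = ln(C₁/C₂) / (t₂ − t₁) = ln(2900/1340) / (29.6 − 15.7)
  = 0.7720 / 13.90 = 0.05554 h⁻¹
t½ = ln2 / k = 0.693147 / 0.05554 = 12.48 h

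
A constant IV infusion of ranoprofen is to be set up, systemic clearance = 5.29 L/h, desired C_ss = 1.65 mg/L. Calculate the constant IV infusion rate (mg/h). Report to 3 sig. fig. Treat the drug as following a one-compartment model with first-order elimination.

8.73 mg/h

At steady state, infusion rate R₀ = Css × CL = 1.65 × 5.290 = 8.729 mg/h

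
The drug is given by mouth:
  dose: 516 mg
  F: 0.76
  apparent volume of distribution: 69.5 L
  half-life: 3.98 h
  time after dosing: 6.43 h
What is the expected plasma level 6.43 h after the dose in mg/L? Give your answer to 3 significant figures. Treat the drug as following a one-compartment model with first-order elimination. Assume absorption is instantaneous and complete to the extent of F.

Amount reaching circulation = F × Dose = 0.76 × 516.0 = 392.2 mg
C₀ = F·Dose / Vd = 392.2 / 69.5 = 5.643 mg/L
k = ln2 / t½ = 0.693147 / 3.98 = 0.1742 h⁻¹
C = C₀ · e^(−k·t) = 5.643 × e^(−0.1742 × 6.43)
  = 5.643 × 0.3262 = 1.841 mg/L

1.84 mg/L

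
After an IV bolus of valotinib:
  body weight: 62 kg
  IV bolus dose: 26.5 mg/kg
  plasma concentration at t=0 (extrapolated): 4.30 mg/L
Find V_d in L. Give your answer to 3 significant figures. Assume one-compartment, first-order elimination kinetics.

Dose = 26.5 × 62 = 1643 mg
Vd = Dose / C₀ = 1643 / 4.30 = 382.1 L

382 L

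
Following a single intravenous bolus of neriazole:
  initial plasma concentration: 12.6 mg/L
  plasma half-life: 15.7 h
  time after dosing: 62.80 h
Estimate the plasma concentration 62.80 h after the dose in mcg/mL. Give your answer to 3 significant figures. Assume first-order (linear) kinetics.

k = ln2 / t½ = 0.693147 / 15.7 = 0.04415 h⁻¹
t / t½ = 62.80 / 15.7 = 4 half-lives
C = C₀ × (1/2)^4 = 12.60 × 0.06250 = 0.7875 mg/L
(0.7875 mg/L = 0.7875 mcg/mL)

0.788 mcg/mL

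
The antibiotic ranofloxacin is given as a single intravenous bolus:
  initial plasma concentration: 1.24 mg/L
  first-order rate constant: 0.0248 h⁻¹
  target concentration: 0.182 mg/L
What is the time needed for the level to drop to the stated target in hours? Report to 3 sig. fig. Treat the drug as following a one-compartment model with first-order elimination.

t = ln(C₀ / C) / k = ln(1.240 / 0.182) / 0.02480
  = ln(6.813) / 0.02480 = 1.919 / 0.02480 = 77.38 h

77.4 h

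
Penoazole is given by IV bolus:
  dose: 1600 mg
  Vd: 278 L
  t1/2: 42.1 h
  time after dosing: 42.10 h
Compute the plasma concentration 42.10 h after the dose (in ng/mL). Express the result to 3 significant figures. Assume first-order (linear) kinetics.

2880 ng/mL

C₀ = Dose / Vd = 1600 / 278 = 5.755 mg/L
k = ln2 / t½ = 0.693147 / 42.1 = 0.01646 h⁻¹
t / t½ = 42.10 / 42.1 = 1 half-lives
C = C₀ × (1/2)^1 = 5.755 × 0.5000 = 2.878 mg/L
Convert: 2.878 mg/L × 1000 = 2878 ng/mL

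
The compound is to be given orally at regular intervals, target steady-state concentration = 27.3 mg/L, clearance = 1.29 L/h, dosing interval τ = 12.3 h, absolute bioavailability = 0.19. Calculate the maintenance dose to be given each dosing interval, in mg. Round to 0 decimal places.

2280 mg

At steady state, F × (Dose/τ) = Css × CL.
Dose = Css × CL × τ / F = 27.3 × 1.290 × 12.3 / 0.19 = 2280 mg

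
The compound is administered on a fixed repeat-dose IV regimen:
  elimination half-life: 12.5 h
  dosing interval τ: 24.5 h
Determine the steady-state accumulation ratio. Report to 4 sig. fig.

1.346

k = ln2 / t½ = 0.693147 / 12.5 = 0.05545 h⁻¹
e^(−kτ) = e^(−0.05545 × 24.5) = 0.2570
Accumulation ratio R = 1 / (1 − e^(−kτ)) = 1 / (1 − 0.2570) = 1.346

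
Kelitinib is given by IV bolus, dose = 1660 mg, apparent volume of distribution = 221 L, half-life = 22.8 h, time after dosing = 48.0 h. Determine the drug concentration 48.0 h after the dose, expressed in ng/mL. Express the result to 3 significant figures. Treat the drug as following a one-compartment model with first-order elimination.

C₀ = Dose / Vd = 1660 / 221 = 7.511 mg/L
k = ln2 / t½ = 0.693147 / 22.8 = 0.03040 h⁻¹
C = C₀ · e^(−k·t) = 7.511 × e^(−0.03040 × 48.0)
  = 7.511 × 0.2324 = 1.746 mg/L
Convert: 1.746 mg/L × 1000 = 1746 ng/mL

1750 ng/mL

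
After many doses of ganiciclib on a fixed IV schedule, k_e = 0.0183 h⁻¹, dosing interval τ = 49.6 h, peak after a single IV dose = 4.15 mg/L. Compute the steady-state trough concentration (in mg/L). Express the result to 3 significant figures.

e^(−kτ) = e^(−0.01830 × 49.6) = 0.4035
Accumulation ratio R = 1 / (1 − e^(−kτ)) = 1 / (1 − 0.4035) = 1.676
Steady-state trough = C₀ × R × e^(−kτ) = 4.15 × 1.676 × 0.4035 = 2.807 mg/L

2.81 mg/L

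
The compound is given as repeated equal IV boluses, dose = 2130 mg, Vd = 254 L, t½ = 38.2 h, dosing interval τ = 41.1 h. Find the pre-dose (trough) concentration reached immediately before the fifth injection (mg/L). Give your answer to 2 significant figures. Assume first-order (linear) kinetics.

C₀ per dose = Dose / Vd = 2130 / 254 = 8.386 mg/L
k = ln2 / t½ = 0.693147 / 38.2 = 0.01815 h⁻¹
Fraction remaining after one interval: r = e^(−kτ) = e^(−0.01815 × 41.1) = 0.4743
Before dose 5, 4 doses have been given (aged 1τ, 2τ, 3τ, 4τ).
C_trough = C₀ × (r + r² + … + r^4) = C₀ × r(1−r^4)/(1−r)
        = 8.386 × 0.4743 × (1 − 0.05061) / (1 − 0.4743) = 7.183 mg/L

7.2 mg/L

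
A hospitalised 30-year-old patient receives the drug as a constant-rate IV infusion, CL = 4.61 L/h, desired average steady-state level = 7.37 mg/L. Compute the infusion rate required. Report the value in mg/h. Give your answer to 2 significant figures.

34 mg/h

At steady state, infusion rate R₀ = Css × CL = 7.37 × 4.610 = 33.98 mg/h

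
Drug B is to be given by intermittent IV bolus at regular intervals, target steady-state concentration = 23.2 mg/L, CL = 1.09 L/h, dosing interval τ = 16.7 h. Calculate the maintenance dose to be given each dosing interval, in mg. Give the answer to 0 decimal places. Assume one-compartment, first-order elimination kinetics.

422 mg

At steady state, Dose/τ = Css × CL.
Dose = Css × CL × τ = 23.2 × 1.090 × 16.7 = 422.3 mg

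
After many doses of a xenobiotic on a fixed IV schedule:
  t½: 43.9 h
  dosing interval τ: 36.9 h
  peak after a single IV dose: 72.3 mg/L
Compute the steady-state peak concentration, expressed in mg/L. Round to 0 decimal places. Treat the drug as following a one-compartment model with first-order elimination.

164 mg/L

k = ln2 / t½ = 0.693147 / 43.9 = 0.01579 h⁻¹
e^(−kτ) = e^(−0.01579 × 36.9) = 0.5584
Accumulation ratio R = 1 / (1 − e^(−kτ)) = 1 / (1 − 0.5584) = 2.264
Steady-state peak = C₀ × R = 72.3 × 2.264 = 163.7 mg/L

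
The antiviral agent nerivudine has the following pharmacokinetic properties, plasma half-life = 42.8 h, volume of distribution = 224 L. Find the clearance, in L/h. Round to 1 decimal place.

k = ln2 / t½ = 0.693147 / 42.8 = 0.01620 h⁻¹
CL = k × Vd = 0.01620 × 224 = 3.629 L/h

3.6 L/h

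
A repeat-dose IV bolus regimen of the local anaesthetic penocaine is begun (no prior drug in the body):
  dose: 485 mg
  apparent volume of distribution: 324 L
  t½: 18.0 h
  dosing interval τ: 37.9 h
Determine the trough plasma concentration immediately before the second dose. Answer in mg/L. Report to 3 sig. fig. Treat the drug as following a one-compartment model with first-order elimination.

C₀ per dose = Dose / Vd = 485 / 324 = 1.497 mg/L
k = ln2 / t½ = 0.693147 / 18.0 = 0.03851 h⁻¹
Fraction remaining after one interval: r = e^(−kτ) = e^(−0.03851 × 37.9) = 0.2323
Before dose 2, 1 dose has been given (aged 1τ).
C_trough = C₀ × r = 1.497 × 0.2323 = 0.3478 mg/L

0.348 mg/L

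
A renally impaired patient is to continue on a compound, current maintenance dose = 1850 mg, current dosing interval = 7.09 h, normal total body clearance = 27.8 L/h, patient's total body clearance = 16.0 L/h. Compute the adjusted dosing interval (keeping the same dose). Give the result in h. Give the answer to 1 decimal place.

To keep the same average steady-state level, dosing rate must scale with clearance.
CL ratio = 16.0 / 27.8 = 0.5755
New interval (same dose) = 7.09 / 0.5755 = 12.32 h

12.3 h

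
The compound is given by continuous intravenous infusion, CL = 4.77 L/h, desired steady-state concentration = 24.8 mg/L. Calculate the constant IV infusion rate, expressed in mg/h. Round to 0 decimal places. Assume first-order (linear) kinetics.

At steady state, infusion rate R₀ = Css × CL = 24.8 × 4.770 = 118.3 mg/h

118 mg/h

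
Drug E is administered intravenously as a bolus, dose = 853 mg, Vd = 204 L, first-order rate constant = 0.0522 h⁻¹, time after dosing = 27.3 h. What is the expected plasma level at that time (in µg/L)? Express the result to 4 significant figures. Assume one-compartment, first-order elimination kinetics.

C₀ = Dose / Vd = 853.0 / 204 = 4.181 mg/L
C = C₀ · e^(−k·t) = 4.181 × e^(−0.05220 × 27.3)
  = 4.181 × 0.2405 = 1.006 mg/L
Convert: 1.006 mg/L × 1000 = 1006 µg/L

1006 µg/L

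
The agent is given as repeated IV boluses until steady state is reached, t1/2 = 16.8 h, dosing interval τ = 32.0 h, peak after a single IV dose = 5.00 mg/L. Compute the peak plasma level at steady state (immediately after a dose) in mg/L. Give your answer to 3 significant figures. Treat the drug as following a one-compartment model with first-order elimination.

k = ln2 / t½ = 0.693147 / 16.8 = 0.04126 h⁻¹
e^(−kτ) = e^(−0.04126 × 32.0) = 0.2670
Accumulation ratio R = 1 / (1 − e^(−kτ)) = 1 / (1 − 0.2670) = 1.364
Steady-state peak = C₀ × R = 5.00 × 1.364 = 6.820 mg/L

6.82 mg/L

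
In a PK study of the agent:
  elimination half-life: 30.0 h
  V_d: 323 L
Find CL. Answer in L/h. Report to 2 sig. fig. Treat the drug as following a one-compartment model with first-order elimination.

7.5 L/h

k = ln2 / t½ = 0.693147 / 30.0 = 0.02310 h⁻¹
CL = k × Vd = 0.02310 × 323 = 7.461 L/h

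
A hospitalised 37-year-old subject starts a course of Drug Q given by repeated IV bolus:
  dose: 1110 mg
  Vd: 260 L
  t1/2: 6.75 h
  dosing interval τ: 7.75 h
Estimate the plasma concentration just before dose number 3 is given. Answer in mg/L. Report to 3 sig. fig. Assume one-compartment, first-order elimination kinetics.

C₀ per dose = Dose / Vd = 1110 / 260 = 4.269 mg/L
k = ln2 / t½ = 0.693147 / 6.75 = 0.1027 h⁻¹
Fraction remaining after one interval: r = e^(−kτ) = e^(−0.1027 × 7.75) = 0.4512
Before dose 3, 2 doses have been given (aged 1τ, 2τ).
C_trough = C₀ × (r + r²) = 4.269 × (0.4512 + 0.2036) = 2.795 mg/L

2.80 mg/L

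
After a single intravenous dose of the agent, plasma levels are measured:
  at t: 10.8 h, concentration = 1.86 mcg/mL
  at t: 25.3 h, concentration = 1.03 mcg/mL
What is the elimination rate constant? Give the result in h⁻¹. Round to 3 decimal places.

k = ln(C₁/C₂) / (t₂ − t₁) = ln(1.86/1.03) / (25.3 − 10.8)
  = 0.5910 / 14.50 = 0.04076 h⁻¹

0.041 h⁻¹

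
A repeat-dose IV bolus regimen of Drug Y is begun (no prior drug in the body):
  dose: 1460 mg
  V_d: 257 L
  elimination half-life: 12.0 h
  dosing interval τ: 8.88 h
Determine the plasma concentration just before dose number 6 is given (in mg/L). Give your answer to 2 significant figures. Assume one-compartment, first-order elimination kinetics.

7.8 mg/L

C₀ per dose = Dose / Vd = 1460 / 257 = 5.681 mg/L
k = ln2 / t½ = 0.693147 / 12.0 = 0.05776 h⁻¹
Fraction remaining after one interval: r = e^(−kτ) = e^(−0.05776 × 8.88) = 0.5988
Before dose 6, 5 doses have been given (aged 1τ, 2τ, 3τ, 4τ, 5τ).
C_trough = C₀ × (r + r² + … + r^5) = C₀ × r(1−r^5)/(1−r)
        = 5.681 × 0.5988 × (1 − 0.07699) / (1 − 0.5988) = 7.826 mg/L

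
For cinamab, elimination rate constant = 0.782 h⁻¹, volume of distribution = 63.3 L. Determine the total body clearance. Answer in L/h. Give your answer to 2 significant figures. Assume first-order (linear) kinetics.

CL = k × Vd = 0.782 × 63.3 = 49.50 L/h

50 L/h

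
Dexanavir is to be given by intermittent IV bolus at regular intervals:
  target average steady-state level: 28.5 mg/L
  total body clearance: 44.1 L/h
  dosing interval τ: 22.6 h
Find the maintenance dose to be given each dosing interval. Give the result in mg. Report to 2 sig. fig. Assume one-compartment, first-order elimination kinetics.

At steady state, Dose/τ = Css × CL.
Dose = Css × CL × τ = 28.5 × 44.10 × 22.6 = 28400 mg

28000 mg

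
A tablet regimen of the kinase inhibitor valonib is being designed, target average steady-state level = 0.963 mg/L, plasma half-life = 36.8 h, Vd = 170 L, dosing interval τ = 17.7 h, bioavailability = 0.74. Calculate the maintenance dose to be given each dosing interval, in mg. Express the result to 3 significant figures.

k = ln2 / t½ = 0.693147 / 36.8 = 0.01884 h⁻¹
CL = k × Vd = 0.01884 × 170 = 3.203 L/h
At steady state, F × (Dose/τ) = Css × CL.
Dose = Css × CL × τ / F = 0.963 × 3.203 × 17.7 / 0.74 = 73.78 mg

73.8 mg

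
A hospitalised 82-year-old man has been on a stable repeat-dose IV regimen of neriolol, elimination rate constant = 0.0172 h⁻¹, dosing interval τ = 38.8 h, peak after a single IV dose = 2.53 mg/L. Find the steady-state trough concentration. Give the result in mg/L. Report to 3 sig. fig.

2.67 mg/L

e^(−kτ) = e^(−0.01720 × 38.8) = 0.5131
Accumulation ratio R = 1 / (1 − e^(−kτ)) = 1 / (1 − 0.5131) = 2.054
Steady-state trough = C₀ × R × e^(−kτ) = 2.53 × 2.054 × 0.5131 = 2.666 mg/L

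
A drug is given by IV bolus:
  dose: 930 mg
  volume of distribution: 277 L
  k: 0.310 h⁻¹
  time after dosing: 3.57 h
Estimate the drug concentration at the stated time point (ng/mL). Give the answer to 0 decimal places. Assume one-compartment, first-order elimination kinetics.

1110 ng/mL

C₀ = Dose / Vd = 930.0 / 277 = 3.357 mg/L
C = C₀ · e^(−k·t) = 3.357 × e^(−0.3100 × 3.57)
  = 3.357 × 0.3306 = 1.110 mg/L
Convert: 1.110 mg/L × 1000 = 1110 ng/mL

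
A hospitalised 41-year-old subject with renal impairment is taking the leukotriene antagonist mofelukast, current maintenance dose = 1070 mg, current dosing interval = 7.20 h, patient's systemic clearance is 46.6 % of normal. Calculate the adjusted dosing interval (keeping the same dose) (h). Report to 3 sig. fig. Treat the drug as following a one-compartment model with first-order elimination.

15.5 h

To keep the same average steady-state level, dosing rate must scale with clearance.
CL ratio = 46.6 / 100 = 0.4660
New interval (same dose) = 7.20 / 0.4660 = 15.45 h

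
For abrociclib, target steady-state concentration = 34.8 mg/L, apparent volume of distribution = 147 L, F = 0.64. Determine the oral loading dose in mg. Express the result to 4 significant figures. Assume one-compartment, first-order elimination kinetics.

7993 mg

LD = Css × Vd / F = 34.8 × 147 / 0.64 = 7993 mg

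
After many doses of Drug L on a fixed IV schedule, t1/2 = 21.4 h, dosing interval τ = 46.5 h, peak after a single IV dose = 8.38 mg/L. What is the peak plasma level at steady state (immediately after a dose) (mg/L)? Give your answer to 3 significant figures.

10.8 mg/L

k = ln2 / t½ = 0.693147 / 21.4 = 0.03239 h⁻¹
e^(−kτ) = e^(−0.03239 × 46.5) = 0.2218
Accumulation ratio R = 1 / (1 − e^(−kτ)) = 1 / (1 − 0.2218) = 1.285
Steady-state peak = C₀ × R = 8.38 × 1.285 = 10.77 mg/L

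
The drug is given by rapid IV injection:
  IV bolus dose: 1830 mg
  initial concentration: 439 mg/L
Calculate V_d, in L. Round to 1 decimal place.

Vd = Dose / C₀ = 1830 / 439 = 4.169 L

4.2 L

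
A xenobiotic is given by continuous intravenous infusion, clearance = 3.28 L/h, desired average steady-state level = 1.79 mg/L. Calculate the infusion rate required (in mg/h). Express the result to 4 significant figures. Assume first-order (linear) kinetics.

5.871 mg/h

At steady state, infusion rate R₀ = Css × CL = 1.79 × 3.280 = 5.871 mg/h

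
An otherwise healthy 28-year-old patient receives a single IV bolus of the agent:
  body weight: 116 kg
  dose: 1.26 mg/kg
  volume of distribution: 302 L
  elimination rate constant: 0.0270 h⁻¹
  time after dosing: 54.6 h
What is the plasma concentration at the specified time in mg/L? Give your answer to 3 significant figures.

0.111 mg/L

Total dose = 1.26 × 116 = 146.2 mg
C₀ = Dose / Vd = 146.2 / 302 = 0.4841 mg/L
C = C₀ · e^(−k·t) = 0.4841 × e^(−0.02700 × 54.6)
  = 0.4841 × 0.2290 = 0.1109 mg/L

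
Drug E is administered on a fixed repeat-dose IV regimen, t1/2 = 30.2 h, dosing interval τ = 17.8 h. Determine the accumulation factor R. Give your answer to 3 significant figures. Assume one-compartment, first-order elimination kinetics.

k = ln2 / t½ = 0.693147 / 30.2 = 0.02295 h⁻¹
e^(−kτ) = e^(−0.02295 × 17.8) = 0.6646
Accumulation ratio R = 1 / (1 − e^(−kτ)) = 1 / (1 − 0.6646) = 2.982

2.98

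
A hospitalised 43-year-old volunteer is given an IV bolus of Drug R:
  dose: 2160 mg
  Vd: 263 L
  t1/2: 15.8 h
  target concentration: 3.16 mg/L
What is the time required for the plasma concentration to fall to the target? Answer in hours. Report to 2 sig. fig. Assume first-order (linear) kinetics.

C₀ = Dose / Vd = 2160 / 263 = 8.213 mg/L
k = ln2 / t½ = 0.693147 / 15.8 = 0.04387 h⁻¹
t = ln(C₀ / C) / k = ln(8.213 / 3.16) / 0.04387
  = ln(2.599) / 0.04387 = 0.9551 / 0.04387 = 21.77 h

22 h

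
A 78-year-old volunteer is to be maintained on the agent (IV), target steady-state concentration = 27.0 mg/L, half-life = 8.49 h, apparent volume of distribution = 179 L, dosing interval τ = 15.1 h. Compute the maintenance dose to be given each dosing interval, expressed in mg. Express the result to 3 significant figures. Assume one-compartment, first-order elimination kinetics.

k = ln2 / t½ = 0.693147 / 8.49 = 0.08164 h⁻¹
CL = k × Vd = 0.08164 × 179 = 14.61 L/h
At steady state, Dose/τ = Css × CL.
Dose = Css × CL × τ = 27.0 × 14.61 × 15.1 = 5956 mg

5960 mg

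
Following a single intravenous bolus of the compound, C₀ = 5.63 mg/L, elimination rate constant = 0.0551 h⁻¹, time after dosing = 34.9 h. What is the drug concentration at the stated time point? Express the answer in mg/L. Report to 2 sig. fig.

0.82 mg/L

C = C₀ · e^(−k·t) = 5.630 × e^(−0.05510 × 34.9)
  = 5.630 × 0.1462 = 0.8231 mg/L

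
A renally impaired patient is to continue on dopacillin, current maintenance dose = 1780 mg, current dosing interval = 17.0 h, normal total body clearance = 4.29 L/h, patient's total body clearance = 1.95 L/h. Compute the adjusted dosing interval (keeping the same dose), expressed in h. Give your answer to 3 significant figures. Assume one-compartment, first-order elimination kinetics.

37.4 h

To keep the same average steady-state level, dosing rate must scale with clearance.
CL ratio = 1.95 / 4.29 = 0.4545
New interval (same dose) = 17.0 / 0.4545 = 37.40 h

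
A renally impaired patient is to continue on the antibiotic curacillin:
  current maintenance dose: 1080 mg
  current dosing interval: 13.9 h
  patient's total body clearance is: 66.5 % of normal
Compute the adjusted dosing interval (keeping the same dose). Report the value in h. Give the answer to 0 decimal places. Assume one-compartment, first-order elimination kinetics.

21 h

To keep the same average steady-state level, dosing rate must scale with clearance.
CL ratio = 66.5 / 100 = 0.6650
New interval (same dose) = 13.9 / 0.6650 = 20.90 h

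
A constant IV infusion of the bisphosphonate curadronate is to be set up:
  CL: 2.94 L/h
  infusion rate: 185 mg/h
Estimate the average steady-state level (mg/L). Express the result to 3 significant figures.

62.9 mg/L

At steady state Css = R₀ / CL = 185 / 2.940 = 62.93 mg/L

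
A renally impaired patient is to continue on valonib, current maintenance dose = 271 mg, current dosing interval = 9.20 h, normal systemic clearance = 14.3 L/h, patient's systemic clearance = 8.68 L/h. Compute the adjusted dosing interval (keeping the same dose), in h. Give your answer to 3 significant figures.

15.2 h

To keep the same average steady-state level, dosing rate must scale with clearance.
CL ratio = 8.68 / 14.3 = 0.6070
New interval (same dose) = 9.20 / 0.6070 = 15.16 h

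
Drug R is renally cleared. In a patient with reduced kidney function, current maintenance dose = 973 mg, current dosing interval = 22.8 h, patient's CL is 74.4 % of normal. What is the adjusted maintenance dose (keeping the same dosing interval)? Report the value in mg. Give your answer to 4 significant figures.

To keep the same average steady-state level, dosing rate must scale with clearance.
CL ratio = 74.4 / 100 = 0.7440
New dose (same interval) = 973 × 0.7440 = 723.9 mg

723.9 mg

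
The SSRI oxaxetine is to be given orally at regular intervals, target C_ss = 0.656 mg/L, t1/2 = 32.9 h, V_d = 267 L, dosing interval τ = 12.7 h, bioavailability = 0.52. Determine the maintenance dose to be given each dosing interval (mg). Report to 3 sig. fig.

k = ln2 / t½ = 0.693147 / 32.9 = 0.02107 h⁻¹
CL = k × Vd = 0.02107 × 267 = 5.626 L/h
At steady state, F × (Dose/τ) = Css × CL.
Dose = Css × CL × τ / F = 0.656 × 5.626 × 12.7 / 0.52 = 90.14 mg

90.1 mg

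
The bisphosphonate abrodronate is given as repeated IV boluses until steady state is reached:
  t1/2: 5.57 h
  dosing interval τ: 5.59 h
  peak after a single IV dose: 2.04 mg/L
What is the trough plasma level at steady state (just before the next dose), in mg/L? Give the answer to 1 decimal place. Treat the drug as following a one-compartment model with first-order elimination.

k = ln2 / t½ = 0.693147 / 5.57 = 0.1244 h⁻¹
e^(−kτ) = e^(−0.1244 × 5.59) = 0.4989
Accumulation ratio R = 1 / (1 − e^(−kτ)) = 1 / (1 − 0.4989) = 1.996
Steady-state trough = C₀ × R × e^(−kτ) = 2.04 × 1.996 × 0.4989 = 2.031 mg/L

2.0 mg/L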